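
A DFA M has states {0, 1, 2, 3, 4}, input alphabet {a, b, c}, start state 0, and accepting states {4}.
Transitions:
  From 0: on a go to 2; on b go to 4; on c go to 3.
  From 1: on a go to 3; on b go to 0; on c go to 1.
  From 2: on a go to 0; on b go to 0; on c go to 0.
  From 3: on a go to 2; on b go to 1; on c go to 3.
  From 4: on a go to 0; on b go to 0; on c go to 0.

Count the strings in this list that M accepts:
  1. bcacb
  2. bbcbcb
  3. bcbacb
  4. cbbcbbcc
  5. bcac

1

bcacb: accepted
bbcbcb: rejected
bcbacb: rejected
cbbcbbcc: rejected
bcac: rejected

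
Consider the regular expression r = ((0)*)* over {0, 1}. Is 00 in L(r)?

yes

Split into 2 pieces 0 · 0; each matches (0)*.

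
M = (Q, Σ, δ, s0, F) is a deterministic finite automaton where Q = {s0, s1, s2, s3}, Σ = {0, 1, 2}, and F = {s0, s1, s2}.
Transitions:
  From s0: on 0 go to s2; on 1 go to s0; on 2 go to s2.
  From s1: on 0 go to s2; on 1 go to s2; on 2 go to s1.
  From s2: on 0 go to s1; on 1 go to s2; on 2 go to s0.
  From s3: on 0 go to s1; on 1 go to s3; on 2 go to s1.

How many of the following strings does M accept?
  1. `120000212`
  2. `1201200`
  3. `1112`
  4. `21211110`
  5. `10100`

5

`120000212`: accepted
`1201200`: accepted
`1112`: accepted
`21211110`: accepted
`10100`: accepted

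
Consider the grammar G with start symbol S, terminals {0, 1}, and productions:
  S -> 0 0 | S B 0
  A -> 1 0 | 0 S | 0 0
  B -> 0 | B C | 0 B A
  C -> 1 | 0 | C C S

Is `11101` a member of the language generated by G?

no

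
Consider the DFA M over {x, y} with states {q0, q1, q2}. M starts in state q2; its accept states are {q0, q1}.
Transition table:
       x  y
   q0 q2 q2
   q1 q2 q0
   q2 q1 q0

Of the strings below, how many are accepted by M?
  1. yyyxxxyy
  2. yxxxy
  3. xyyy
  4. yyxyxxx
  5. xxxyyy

yyyxxxyy: rejected
yxxxy: accepted
xyyy: accepted
yyxyxxx: rejected
xxxyyy: accepted

3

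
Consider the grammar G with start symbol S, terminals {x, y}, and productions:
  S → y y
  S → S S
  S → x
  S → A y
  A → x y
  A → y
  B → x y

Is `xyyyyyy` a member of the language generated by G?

S ⇒ SS ⇒ AyS ⇒ xyyS ⇒ xyySS ⇒ xyyyyS ⇒ xyyyyyy

yes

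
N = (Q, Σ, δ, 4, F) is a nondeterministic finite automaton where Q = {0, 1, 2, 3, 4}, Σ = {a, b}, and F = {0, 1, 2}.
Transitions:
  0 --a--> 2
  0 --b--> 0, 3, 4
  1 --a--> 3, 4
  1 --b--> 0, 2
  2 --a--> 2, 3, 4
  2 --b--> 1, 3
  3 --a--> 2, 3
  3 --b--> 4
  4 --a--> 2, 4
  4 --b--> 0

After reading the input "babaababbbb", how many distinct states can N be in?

Start: {4}
read b: {0}
read a: {2}
read b: {1, 3}
read a: {2, 3, 4}
read a: {2, 3, 4}
read b: {0, 1, 3, 4}
read a: {2, 3, 4}
read b: {0, 1, 3, 4}
read b: {0, 2, 3, 4}
read b: {0, 1, 3, 4}
read b: {0, 2, 3, 4}
Final reachable set {0, 2, 3, 4} has 4 states.

4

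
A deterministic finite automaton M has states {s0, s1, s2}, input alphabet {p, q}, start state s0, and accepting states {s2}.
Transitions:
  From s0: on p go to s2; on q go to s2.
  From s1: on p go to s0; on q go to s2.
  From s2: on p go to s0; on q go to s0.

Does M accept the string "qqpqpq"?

rejected

s0 --q--> s2
s2 --q--> s0
s0 --p--> s2
s2 --q--> s0
s0 --p--> s2
s2 --q--> s0
End in state s0, which is not an accepting state.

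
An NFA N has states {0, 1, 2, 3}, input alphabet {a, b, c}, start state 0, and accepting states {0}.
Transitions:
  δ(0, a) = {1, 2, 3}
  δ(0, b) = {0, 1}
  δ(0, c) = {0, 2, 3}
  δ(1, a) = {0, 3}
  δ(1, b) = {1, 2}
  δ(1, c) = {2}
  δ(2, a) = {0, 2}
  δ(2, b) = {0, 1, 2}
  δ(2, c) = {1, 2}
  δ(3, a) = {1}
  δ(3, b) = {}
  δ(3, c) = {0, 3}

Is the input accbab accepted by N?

accepted

Start: {0}
read a: {1, 2, 3}
read c: {0, 1, 2, 3}
read c: {0, 1, 2, 3}
read b: {0, 1, 2}
read a: {0, 1, 2, 3}
read b: {0, 1, 2}
Reachable ∩ accepting = {0} — nonempty.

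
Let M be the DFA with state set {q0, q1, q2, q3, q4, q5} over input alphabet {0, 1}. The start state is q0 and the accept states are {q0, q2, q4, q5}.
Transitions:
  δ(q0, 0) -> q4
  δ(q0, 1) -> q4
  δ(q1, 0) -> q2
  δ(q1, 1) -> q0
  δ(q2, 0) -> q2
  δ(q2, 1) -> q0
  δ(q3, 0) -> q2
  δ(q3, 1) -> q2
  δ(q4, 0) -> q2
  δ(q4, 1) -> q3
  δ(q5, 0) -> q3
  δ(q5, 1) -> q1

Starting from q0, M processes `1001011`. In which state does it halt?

q0 --1--> q4
q4 --0--> q2
q2 --0--> q2
q2 --1--> q0
q0 --0--> q4
q4 --1--> q3
q3 --1--> q2

q2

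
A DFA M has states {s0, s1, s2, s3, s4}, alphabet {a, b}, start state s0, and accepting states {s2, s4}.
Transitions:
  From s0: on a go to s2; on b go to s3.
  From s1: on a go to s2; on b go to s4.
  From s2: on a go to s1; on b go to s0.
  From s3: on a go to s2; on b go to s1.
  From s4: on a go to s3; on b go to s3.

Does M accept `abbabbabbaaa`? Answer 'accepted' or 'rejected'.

s0 --a--> s2
s2 --b--> s0
s0 --b--> s3
s3 --a--> s2
s2 --b--> s0
s0 --b--> s3
s3 --a--> s2
s2 --b--> s0
s0 --b--> s3
s3 --a--> s2
s2 --a--> s1
s1 --a--> s2
End in state s2, which is an accepting state.

accepted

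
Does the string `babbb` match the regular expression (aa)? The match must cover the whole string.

No split of babbb into u·v has a matching u and a matching v.

no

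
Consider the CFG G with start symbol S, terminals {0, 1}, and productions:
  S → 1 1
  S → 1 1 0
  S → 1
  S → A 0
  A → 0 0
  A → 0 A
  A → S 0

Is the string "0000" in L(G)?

S ⇒ A0 ⇒ 0A0 ⇒ 0000

yes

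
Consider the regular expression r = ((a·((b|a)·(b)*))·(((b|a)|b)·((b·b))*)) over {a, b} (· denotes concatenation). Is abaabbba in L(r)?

No split of abaabbba into u·v has (a·((b|a)·(b)*)) matching u and (((b|a)|b)·((b·b))*) matching v.

no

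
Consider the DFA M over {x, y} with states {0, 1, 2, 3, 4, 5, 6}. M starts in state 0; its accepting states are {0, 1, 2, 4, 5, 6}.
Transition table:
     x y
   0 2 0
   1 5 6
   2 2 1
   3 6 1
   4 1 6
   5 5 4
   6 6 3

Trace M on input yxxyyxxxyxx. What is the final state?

6

0 --y--> 0
0 --x--> 2
2 --x--> 2
2 --y--> 1
1 --y--> 6
6 --x--> 6
6 --x--> 6
6 --x--> 6
6 --y--> 3
3 --x--> 6
6 --x--> 6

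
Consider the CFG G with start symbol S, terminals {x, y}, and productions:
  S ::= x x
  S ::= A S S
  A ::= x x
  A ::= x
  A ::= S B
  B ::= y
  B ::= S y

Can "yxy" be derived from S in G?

no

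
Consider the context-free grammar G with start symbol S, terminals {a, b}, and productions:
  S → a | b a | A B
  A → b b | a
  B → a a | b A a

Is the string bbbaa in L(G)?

yes

S ⇒ AB ⇒ bbB ⇒ bbbAa ⇒ bbbaa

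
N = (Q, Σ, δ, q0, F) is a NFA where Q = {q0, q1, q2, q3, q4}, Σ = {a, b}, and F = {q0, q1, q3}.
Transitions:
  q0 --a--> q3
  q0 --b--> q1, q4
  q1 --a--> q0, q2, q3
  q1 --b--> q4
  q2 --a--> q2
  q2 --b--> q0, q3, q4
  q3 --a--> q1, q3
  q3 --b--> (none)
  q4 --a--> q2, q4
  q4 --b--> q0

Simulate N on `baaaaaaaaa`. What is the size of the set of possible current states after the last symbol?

Start: {q0}
read b: {q1, q4}
read a: {q0, q2, q3, q4}
read a: {q1, q2, q3, q4}
read a: {q0, q1, q2, q3, q4}
read a: {q0, q1, q2, q3, q4}
read a: {q0, q1, q2, q3, q4}
read a: {q0, q1, q2, q3, q4}
read a: {q0, q1, q2, q3, q4}
read a: {q0, q1, q2, q3, q4}
read a: {q0, q1, q2, q3, q4}
Final reachable set {q0, q1, q2, q3, q4} has 5 states.

5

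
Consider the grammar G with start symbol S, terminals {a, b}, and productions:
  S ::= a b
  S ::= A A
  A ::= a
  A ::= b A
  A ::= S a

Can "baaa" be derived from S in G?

no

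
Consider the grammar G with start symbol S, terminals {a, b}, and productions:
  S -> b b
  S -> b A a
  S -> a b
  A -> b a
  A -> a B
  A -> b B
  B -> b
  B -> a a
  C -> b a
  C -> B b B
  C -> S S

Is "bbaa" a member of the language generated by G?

S ⇒ bAa ⇒ bbaa

yes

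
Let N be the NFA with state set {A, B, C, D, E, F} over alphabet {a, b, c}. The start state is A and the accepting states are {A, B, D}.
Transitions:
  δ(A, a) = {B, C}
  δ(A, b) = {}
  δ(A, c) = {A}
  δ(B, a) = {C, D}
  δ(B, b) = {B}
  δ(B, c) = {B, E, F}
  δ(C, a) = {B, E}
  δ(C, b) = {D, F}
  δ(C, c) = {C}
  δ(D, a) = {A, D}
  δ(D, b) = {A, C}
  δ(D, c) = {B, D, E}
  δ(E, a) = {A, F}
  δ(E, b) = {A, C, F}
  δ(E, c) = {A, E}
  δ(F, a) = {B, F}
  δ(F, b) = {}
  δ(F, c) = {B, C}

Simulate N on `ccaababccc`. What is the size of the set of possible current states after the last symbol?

6

Start: {A}
read c: {A}
read c: {A}
read a: {B, C}
read a: {B, C, D, E}
read b: {A, B, C, D, F}
read a: {A, B, C, D, E, F}
read b: {A, B, C, D, F}
read c: {A, B, C, D, E, F}
read c: {A, B, C, D, E, F}
read c: {A, B, C, D, E, F}
Final reachable set {A, B, C, D, E, F} has 6 states.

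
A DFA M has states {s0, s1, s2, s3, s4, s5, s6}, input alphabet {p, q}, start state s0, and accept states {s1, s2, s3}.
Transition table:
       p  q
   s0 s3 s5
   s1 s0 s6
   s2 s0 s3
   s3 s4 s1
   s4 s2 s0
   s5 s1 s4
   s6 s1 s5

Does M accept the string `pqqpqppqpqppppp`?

accepted

s0 --p--> s3
s3 --q--> s1
s1 --q--> s6
s6 --p--> s1
s1 --q--> s6
s6 --p--> s1
s1 --p--> s0
s0 --q--> s5
s5 --p--> s1
s1 --q--> s6
s6 --p--> s1
s1 --p--> s0
s0 --p--> s3
s3 --p--> s4
s4 --p--> s2
End in state s2, which is an accepting state.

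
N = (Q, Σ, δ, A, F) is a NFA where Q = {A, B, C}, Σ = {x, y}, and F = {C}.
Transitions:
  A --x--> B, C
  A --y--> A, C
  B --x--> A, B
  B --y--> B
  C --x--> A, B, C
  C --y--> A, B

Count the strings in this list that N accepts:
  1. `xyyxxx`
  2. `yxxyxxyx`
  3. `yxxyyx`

3

`xyyxxx`: accepted
`yxxyxxyx`: accepted
`yxxyyx`: accepted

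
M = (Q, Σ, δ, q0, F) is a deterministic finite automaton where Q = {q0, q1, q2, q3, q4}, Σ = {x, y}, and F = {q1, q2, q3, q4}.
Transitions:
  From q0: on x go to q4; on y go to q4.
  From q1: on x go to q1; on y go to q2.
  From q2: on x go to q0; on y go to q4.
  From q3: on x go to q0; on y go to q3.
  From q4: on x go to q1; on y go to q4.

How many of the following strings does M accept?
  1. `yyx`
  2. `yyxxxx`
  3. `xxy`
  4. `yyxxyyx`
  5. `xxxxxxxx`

5

`yyx`: accepted
`yyxxxx`: accepted
`xxy`: accepted
`yyxxyyx`: accepted
`xxxxxxxx`: accepted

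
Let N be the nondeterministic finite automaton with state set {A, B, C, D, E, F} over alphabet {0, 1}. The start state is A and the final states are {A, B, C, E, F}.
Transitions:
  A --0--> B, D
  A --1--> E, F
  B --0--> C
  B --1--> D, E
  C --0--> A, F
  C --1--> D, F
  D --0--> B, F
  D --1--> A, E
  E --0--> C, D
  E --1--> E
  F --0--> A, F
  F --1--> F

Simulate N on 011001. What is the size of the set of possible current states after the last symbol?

4

Start: {A}
read 0: {B, D}
read 1: {A, D, E}
read 1: {A, E, F}
read 0: {A, B, C, D, F}
read 0: {A, B, C, D, F}
read 1: {A, D, E, F}
Final reachable set {A, D, E, F} has 4 states.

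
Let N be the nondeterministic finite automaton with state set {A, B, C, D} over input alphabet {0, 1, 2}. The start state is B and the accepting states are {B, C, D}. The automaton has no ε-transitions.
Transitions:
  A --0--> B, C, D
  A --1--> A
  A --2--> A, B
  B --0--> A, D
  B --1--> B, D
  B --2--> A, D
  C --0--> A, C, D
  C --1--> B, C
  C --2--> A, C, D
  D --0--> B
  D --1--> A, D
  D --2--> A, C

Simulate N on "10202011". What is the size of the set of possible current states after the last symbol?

Start: {B}
read 1: {B, D}
read 0: {A, B, D}
read 2: {A, B, C, D}
read 0: {A, B, C, D}
read 2: {A, B, C, D}
read 0: {A, B, C, D}
read 1: {A, B, C, D}
read 1: {A, B, C, D}
Final reachable set {A, B, C, D} has 4 states.

4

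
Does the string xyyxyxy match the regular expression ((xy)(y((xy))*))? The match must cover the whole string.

yes

Split as xy·yxyxy: (xy) matches xy and (y((xy))*) matches yxyxy.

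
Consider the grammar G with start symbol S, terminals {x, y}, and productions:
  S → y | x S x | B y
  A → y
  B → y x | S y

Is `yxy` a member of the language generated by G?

yes

S ⇒ By ⇒ yxy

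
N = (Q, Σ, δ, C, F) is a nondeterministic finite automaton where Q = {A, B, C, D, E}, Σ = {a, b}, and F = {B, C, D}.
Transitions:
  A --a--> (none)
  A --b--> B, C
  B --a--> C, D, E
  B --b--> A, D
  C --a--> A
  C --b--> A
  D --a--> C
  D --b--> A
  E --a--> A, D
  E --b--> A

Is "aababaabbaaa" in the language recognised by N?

Start: {C}
read a: {A}
read a: {}
The reachable set is empty and stays empty for the remaining 10 symbols.
Reachable ∩ accepting = {} — empty.

rejected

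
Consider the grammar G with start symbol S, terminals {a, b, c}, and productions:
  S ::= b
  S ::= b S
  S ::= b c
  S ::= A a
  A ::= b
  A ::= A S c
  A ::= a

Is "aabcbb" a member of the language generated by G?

no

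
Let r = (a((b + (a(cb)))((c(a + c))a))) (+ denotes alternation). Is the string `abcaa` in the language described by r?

Split as a·bcaa: a matches a and ((b+(a(cb)))((c(a+c))a)) matches bcaa.

yes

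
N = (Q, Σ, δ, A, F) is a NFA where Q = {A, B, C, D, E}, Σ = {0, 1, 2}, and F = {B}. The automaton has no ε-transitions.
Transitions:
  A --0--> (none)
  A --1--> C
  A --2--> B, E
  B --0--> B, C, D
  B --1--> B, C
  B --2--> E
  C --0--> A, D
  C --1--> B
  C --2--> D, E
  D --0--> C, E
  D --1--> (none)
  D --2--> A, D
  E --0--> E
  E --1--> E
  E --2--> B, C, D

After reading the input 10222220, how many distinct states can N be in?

Start: {A}
read 1: {C}
read 0: {A, D}
read 2: {A, B, D, E}
read 2: {A, B, C, D, E}
read 2: {A, B, C, D, E}
read 2: {A, B, C, D, E}
read 2: {A, B, C, D, E}
read 0: {A, B, C, D, E}
Final reachable set {A, B, C, D, E} has 5 states.

5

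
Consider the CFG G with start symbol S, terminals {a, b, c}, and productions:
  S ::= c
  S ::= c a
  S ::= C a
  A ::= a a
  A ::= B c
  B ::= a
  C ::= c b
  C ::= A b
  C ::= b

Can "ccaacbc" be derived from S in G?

no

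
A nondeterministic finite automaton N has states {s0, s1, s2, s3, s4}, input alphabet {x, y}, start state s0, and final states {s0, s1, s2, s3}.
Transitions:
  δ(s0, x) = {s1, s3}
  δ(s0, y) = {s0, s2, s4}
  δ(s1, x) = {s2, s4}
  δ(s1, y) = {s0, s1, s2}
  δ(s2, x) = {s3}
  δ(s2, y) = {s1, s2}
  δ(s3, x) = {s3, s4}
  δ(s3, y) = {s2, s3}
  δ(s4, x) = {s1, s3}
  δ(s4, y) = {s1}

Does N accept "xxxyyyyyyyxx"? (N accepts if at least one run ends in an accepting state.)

Start: {s0}
read x: {s1, s3}
read x: {s2, s3, s4}
read x: {s1, s3, s4}
read y: {s0, s1, s2, s3}
read y: {s0, s1, s2, s3, s4}
read y: {s0, s1, s2, s3, s4}
read y: {s0, s1, s2, s3, s4}
read y: {s0, s1, s2, s3, s4}
read y: {s0, s1, s2, s3, s4}
read y: {s0, s1, s2, s3, s4}
read x: {s1, s2, s3, s4}
read x: {s1, s2, s3, s4}
Reachable ∩ accepting = {s1, s2, s3} — nonempty.

accepted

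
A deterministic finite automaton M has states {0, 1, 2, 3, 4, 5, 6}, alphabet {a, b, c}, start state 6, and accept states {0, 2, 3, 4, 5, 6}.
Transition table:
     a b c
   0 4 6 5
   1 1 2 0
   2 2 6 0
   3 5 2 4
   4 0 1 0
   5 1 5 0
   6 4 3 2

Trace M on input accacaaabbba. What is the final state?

4

6 --a--> 4
4 --c--> 0
0 --c--> 5
5 --a--> 1
1 --c--> 0
0 --a--> 4
4 --a--> 0
0 --a--> 4
4 --b--> 1
1 --b--> 2
2 --b--> 6
6 --a--> 4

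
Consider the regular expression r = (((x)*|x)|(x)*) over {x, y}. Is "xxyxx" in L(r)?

Neither ((x)*|x) nor (x)* matches xxyxx.

no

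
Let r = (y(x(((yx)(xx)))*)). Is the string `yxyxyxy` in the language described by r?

no

No split of yxyxyxy into u·v has y matching u and (x(((yx)(xx)))*) matching v.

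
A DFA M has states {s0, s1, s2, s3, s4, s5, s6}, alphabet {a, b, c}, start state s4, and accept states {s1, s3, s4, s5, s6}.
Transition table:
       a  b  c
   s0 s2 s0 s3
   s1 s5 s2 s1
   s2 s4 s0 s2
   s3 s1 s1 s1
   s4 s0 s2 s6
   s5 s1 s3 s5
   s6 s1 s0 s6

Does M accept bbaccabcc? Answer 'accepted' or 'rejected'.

s4 --b--> s2
s2 --b--> s0
s0 --a--> s2
s2 --c--> s2
s2 --c--> s2
s2 --a--> s4
s4 --b--> s2
s2 --c--> s2
s2 --c--> s2
End in state s2, which is not an accepting state.

rejected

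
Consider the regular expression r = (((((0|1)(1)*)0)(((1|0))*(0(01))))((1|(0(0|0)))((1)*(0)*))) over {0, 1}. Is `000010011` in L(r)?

Split as 00001·0011: ((((0|1)(1)*)0)(((1|0))*(0(01)))) matches 00001 and ((1|(0(0|0)))((1)*(0)*)) matches 0011.

yes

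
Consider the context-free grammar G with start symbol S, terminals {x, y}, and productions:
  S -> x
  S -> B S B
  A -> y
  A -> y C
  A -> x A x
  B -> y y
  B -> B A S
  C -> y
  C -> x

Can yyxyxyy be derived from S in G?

no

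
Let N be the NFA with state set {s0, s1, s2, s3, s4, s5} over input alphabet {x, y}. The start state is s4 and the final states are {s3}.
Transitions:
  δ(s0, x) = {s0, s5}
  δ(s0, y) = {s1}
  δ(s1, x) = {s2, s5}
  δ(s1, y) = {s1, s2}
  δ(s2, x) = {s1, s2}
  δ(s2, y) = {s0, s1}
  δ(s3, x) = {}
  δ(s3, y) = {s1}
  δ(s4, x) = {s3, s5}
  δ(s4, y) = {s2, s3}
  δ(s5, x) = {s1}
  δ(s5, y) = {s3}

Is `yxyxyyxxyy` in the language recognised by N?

Start: {s4}
read y: {s2, s3}
read x: {s1, s2}
read y: {s0, s1, s2}
read x: {s0, s1, s2, s5}
read y: {s0, s1, s2, s3}
read y: {s0, s1, s2}
read x: {s0, s1, s2, s5}
read x: {s0, s1, s2, s5}
read y: {s0, s1, s2, s3}
read y: {s0, s1, s2}
Reachable ∩ accepting = {} — empty.

rejected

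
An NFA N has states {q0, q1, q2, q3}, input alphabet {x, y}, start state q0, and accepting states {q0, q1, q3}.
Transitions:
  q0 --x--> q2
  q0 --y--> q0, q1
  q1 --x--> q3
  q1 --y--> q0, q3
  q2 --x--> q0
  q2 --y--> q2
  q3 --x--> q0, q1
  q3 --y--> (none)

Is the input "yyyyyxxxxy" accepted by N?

Start: {q0}
read y: {q0, q1}
read y: {q0, q1, q3}
read y: {q0, q1, q3}
read y: {q0, q1, q3}
read y: {q0, q1, q3}
read x: {q0, q1, q2, q3}
read x: {q0, q1, q2, q3}
read x: {q0, q1, q2, q3}
read x: {q0, q1, q2, q3}
read y: {q0, q1, q2, q3}
Reachable ∩ accepting = {q0, q1, q3} — nonempty.

accepted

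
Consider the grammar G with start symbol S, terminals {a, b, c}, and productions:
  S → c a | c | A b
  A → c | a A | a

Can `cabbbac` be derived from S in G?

no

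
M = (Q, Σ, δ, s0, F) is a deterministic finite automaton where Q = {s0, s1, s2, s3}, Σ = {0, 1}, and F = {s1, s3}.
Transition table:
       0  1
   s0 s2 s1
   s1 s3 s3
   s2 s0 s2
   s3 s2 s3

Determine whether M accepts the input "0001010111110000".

rejected

s0 --0--> s2
s2 --0--> s0
s0 --0--> s2
s2 --1--> s2
s2 --0--> s0
s0 --1--> s1
s1 --0--> s3
s3 --1--> s3
s3 --1--> s3
s3 --1--> s3
s3 --1--> s3
s3 --1--> s3
s3 --0--> s2
s2 --0--> s0
s0 --0--> s2
s2 --0--> s0
End in state s0, which is not an accepting state.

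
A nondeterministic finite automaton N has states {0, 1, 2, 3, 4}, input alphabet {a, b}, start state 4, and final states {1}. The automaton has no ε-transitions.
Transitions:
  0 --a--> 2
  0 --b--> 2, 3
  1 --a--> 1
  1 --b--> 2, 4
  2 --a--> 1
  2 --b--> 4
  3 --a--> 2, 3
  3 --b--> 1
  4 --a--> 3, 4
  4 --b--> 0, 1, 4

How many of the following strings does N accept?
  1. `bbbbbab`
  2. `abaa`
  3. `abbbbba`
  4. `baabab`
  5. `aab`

`bbbbbab`: accepted
`abaa`: accepted
`abbbbba`: accepted
`baabab`: accepted
`aab`: accepted

5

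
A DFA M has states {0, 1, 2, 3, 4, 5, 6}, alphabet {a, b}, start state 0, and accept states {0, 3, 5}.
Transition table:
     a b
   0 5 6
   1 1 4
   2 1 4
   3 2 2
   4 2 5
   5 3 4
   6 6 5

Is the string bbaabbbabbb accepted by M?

0 --b--> 6
6 --b--> 5
5 --a--> 3
3 --a--> 2
2 --b--> 4
4 --b--> 5
5 --b--> 4
4 --a--> 2
2 --b--> 4
4 --b--> 5
5 --b--> 4
End in state 4, which is not an accepting state.

rejected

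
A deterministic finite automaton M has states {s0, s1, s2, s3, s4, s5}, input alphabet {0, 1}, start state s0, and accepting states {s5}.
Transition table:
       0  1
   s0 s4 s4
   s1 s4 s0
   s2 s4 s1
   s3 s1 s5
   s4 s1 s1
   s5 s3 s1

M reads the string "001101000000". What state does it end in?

s0 --0--> s4
s4 --0--> s1
s1 --1--> s0
s0 --1--> s4
s4 --0--> s1
s1 --1--> s0
s0 --0--> s4
s4 --0--> s1
s1 --0--> s4
s4 --0--> s1
s1 --0--> s4
s4 --0--> s1

s1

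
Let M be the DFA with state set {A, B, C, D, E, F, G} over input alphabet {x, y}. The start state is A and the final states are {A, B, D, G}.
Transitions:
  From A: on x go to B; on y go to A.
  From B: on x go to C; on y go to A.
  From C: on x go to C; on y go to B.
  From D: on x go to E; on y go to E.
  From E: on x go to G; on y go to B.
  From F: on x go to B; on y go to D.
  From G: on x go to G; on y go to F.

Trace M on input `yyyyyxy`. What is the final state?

A --y--> A
A --y--> A
A --y--> A
A --y--> A
A --y--> A
A --x--> B
B --y--> A

A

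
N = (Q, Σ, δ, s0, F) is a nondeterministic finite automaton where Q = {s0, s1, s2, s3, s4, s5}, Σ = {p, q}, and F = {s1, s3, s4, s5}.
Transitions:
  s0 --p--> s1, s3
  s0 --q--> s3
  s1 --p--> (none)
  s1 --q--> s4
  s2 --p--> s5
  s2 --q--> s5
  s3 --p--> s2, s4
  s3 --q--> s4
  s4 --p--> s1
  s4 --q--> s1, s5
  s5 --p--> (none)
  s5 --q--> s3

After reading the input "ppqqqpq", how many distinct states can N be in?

1

Start: {s0}
read p: {s1, s3}
read p: {s2, s4}
read q: {s1, s5}
read q: {s3, s4}
read q: {s1, s4, s5}
read p: {s1}
read q: {s4}
Final reachable set {s4} has 1 state.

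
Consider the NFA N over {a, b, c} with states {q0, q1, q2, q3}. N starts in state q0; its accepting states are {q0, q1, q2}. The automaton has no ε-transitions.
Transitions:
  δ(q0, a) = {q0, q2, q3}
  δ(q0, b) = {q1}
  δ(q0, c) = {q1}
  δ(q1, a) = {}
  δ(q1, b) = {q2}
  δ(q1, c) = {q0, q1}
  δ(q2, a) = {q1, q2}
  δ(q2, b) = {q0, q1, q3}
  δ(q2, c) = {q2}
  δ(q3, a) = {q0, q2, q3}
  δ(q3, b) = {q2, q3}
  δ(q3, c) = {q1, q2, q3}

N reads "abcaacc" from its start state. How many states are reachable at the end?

Start: {q0}
read a: {q0, q2, q3}
read b: {q0, q1, q2, q3}
read c: {q0, q1, q2, q3}
read a: {q0, q1, q2, q3}
read a: {q0, q1, q2, q3}
read c: {q0, q1, q2, q3}
read c: {q0, q1, q2, q3}
Final reachable set {q0, q1, q2, q3} has 4 states.

4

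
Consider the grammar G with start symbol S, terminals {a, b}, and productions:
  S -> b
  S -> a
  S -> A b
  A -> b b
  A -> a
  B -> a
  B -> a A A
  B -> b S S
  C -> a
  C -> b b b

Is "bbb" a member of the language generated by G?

S ⇒ Ab ⇒ bbb

yes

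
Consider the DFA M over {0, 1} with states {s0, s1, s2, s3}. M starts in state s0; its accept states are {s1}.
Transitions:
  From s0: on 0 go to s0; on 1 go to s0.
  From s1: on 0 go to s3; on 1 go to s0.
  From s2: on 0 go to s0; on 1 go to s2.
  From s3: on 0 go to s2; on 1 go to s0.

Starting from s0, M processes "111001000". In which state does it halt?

s0

s0 --1--> s0
s0 --1--> s0
s0 --1--> s0
s0 --0--> s0
s0 --0--> s0
s0 --1--> s0
s0 --0--> s0
s0 --0--> s0
s0 --0--> s0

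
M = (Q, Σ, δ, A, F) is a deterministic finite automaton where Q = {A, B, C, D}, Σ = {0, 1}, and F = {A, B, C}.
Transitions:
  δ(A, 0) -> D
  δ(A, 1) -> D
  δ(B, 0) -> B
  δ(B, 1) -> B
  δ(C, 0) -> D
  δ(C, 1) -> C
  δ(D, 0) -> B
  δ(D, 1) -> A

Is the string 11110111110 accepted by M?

A --1--> D
D --1--> A
A --1--> D
D --1--> A
A --0--> D
D --1--> A
A --1--> D
D --1--> A
A --1--> D
D --1--> A
A --0--> D
End in state D, which is not an accepting state.

rejected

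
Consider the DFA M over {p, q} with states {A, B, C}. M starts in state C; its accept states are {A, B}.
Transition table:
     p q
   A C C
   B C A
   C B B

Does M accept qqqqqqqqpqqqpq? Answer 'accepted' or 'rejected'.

C --q--> B
B --q--> A
A --q--> C
C --q--> B
B --q--> A
A --q--> C
C --q--> B
B --q--> A
A --p--> C
C --q--> B
B --q--> A
A --q--> C
C --p--> B
B --q--> A
End in state A, which is an accepting state.

accepted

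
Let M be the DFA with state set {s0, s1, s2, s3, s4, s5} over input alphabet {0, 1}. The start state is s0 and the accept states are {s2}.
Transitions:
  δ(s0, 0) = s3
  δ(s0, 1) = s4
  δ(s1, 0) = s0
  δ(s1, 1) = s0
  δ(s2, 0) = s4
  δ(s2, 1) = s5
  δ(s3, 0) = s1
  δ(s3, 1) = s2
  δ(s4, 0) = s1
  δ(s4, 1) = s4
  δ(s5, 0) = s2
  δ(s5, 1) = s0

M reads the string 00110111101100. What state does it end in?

s0 --0--> s3
s3 --0--> s1
s1 --1--> s0
s0 --1--> s4
s4 --0--> s1
s1 --1--> s0
s0 --1--> s4
s4 --1--> s4
s4 --1--> s4
s4 --0--> s1
s1 --1--> s0
s0 --1--> s4
s4 --0--> s1
s1 --0--> s0

s0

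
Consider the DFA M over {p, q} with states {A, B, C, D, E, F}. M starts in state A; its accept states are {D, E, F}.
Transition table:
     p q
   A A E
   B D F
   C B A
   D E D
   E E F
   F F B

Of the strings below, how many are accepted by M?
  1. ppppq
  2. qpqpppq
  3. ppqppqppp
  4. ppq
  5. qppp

4

ppppq: accepted
qpqpppq: rejected
ppqppqppp: accepted
ppq: accepted
qppp: accepted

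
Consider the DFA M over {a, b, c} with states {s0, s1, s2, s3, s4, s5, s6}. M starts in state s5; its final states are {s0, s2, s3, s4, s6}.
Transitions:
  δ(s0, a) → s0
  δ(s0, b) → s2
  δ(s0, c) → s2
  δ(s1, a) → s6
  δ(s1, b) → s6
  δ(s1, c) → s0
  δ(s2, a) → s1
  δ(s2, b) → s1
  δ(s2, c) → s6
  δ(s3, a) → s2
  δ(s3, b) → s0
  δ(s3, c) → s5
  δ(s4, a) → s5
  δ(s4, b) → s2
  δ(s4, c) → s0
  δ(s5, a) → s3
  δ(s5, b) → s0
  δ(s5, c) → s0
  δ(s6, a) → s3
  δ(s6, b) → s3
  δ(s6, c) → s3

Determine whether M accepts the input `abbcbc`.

rejected

s5 --a--> s3
s3 --b--> s0
s0 --b--> s2
s2 --c--> s6
s6 --b--> s3
s3 --c--> s5
End in state s5, which is not an accepting state.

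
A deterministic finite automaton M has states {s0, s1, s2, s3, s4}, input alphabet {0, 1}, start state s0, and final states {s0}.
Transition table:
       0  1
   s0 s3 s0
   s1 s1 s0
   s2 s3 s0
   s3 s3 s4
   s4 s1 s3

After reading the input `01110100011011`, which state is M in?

s0 --0--> s3
s3 --1--> s4
s4 --1--> s3
s3 --1--> s4
s4 --0--> s1
s1 --1--> s0
s0 --0--> s3
s3 --0--> s3
s3 --0--> s3
s3 --1--> s4
s4 --1--> s3
s3 --0--> s3
s3 --1--> s4
s4 --1--> s3

s3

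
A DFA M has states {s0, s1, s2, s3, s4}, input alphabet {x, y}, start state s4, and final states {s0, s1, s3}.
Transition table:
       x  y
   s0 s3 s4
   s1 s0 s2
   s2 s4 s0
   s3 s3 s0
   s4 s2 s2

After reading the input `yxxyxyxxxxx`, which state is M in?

s4 --y--> s2
s2 --x--> s4
s4 --x--> s2
s2 --y--> s0
s0 --x--> s3
s3 --y--> s0
s0 --x--> s3
s3 --x--> s3
s3 --x--> s3
s3 --x--> s3
s3 --x--> s3

s3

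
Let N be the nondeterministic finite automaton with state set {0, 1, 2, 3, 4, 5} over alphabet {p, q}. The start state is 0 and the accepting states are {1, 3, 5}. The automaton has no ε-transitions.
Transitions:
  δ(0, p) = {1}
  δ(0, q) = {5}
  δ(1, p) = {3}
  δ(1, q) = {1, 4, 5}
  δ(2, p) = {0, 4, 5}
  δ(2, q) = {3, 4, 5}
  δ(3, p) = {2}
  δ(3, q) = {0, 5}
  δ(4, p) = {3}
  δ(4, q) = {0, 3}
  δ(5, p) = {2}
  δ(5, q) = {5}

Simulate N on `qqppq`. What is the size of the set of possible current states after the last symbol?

3

Start: {0}
read q: {5}
read q: {5}
read p: {2}
read p: {0, 4, 5}
read q: {0, 3, 5}
Final reachable set {0, 3, 5} has 3 states.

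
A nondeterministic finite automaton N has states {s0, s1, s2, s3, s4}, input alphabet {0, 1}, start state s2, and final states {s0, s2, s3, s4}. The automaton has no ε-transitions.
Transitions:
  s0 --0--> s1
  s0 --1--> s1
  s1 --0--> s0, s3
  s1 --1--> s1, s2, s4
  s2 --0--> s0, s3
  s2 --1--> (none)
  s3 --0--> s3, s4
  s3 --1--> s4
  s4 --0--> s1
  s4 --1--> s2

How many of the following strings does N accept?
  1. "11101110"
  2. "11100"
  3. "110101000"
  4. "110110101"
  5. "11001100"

"11101110": rejected
"11100": rejected
"110101000": rejected
"110110101": rejected
"11001100": rejected

0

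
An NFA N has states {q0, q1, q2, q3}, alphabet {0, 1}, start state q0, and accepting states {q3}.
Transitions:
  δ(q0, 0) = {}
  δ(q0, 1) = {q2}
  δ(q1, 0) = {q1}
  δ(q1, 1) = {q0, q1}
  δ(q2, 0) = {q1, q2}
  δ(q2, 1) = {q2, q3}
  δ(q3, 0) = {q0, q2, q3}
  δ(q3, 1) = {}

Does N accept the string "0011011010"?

rejected

Start: {q0}
read 0: {}
The reachable set is empty and stays empty for the remaining 9 symbols.
Reachable ∩ accepting = {} — empty.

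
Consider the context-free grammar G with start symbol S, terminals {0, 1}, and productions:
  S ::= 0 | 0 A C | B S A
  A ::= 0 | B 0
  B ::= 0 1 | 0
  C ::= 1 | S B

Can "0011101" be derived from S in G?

no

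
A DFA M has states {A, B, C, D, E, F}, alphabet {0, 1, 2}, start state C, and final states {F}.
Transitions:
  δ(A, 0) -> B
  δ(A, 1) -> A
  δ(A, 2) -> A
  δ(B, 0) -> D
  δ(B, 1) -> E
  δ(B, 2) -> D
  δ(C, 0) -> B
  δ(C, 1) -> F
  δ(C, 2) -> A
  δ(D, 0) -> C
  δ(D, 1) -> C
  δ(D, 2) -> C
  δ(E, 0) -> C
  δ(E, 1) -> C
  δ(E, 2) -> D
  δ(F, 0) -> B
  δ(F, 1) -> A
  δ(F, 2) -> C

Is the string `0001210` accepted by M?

C --0--> B
B --0--> D
D --0--> C
C --1--> F
F --2--> C
C --1--> F
F --0--> B
End in state B, which is not an accepting state.

rejected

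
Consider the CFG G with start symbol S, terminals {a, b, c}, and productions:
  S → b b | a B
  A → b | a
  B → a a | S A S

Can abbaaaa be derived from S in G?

S ⇒ aB ⇒ aSAS ⇒ abbAS ⇒ abbaS ⇒ abbaaB ⇒ abbaaaa

yes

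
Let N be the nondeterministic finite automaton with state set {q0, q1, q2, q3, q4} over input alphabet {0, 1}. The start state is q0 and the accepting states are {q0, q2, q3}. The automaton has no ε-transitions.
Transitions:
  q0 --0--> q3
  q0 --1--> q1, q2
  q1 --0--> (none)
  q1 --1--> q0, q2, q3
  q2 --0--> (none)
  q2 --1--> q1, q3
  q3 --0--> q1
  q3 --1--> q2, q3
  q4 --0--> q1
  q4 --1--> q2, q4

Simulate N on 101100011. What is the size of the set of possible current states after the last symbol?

0

Start: {q0}
read 1: {q1, q2}
read 0: {}
The reachable set is empty and stays empty for the remaining 7 symbols.
Final reachable set {} has 0 states.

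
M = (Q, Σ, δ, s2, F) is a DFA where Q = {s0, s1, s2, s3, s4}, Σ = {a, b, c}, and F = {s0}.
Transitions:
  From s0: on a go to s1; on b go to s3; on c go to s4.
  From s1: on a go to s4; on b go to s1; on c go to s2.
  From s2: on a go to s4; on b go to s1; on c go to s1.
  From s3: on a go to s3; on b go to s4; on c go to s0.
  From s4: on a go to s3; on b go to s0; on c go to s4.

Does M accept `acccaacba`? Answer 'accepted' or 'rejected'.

s2 --a--> s4
s4 --c--> s4
s4 --c--> s4
s4 --c--> s4
s4 --a--> s3
s3 --a--> s3
s3 --c--> s0
s0 --b--> s3
s3 --a--> s3
End in state s3, which is not an accepting state.

rejected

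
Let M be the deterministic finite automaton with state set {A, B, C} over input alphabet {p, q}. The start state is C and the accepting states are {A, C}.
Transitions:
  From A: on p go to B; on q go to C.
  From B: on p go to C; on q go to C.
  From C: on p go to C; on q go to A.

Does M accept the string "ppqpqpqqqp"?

C --p--> C
C --p--> C
C --q--> A
A --p--> B
B --q--> C
C --p--> C
C --q--> A
A --q--> C
C --q--> A
A --p--> B
End in state B, which is not an accepting state.

rejected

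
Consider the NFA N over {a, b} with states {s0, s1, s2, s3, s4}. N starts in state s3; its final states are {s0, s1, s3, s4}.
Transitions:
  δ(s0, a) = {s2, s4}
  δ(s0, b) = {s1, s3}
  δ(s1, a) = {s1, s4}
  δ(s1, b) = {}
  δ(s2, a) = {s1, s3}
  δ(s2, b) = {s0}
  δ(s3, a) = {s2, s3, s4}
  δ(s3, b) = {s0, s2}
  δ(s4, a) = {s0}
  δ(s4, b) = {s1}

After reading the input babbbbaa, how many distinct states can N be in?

Start: {s3}
read b: {s0, s2}
read a: {s1, s2, s3, s4}
read b: {s0, s1, s2}
read b: {s0, s1, s3}
read b: {s0, s1, s2, s3}
read b: {s0, s1, s2, s3}
read a: {s1, s2, s3, s4}
read a: {s0, s1, s2, s3, s4}
Final reachable set {s0, s1, s2, s3, s4} has 5 states.

5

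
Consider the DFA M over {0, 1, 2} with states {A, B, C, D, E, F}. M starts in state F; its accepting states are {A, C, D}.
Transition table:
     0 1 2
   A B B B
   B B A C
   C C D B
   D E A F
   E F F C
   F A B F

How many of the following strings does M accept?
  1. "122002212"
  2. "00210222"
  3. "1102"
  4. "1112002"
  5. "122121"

"122002212": rejected
"00210222": accepted
"1102": accepted
"1112002": rejected
"122121": accepted

3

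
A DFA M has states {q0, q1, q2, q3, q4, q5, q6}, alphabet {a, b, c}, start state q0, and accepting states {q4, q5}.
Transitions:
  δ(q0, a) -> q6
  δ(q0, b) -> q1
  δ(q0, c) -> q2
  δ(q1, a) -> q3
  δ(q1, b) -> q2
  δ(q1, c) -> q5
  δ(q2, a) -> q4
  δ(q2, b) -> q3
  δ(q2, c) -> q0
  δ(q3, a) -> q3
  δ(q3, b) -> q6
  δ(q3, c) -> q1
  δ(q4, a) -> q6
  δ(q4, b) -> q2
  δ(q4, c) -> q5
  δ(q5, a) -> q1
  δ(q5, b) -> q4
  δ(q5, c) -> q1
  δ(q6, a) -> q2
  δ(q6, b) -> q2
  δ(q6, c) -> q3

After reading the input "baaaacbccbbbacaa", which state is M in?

q3

q0 --b--> q1
q1 --a--> q3
q3 --a--> q3
q3 --a--> q3
q3 --a--> q3
q3 --c--> q1
q1 --b--> q2
q2 --c--> q0
q0 --c--> q2
q2 --b--> q3
q3 --b--> q6
q6 --b--> q2
q2 --a--> q4
q4 --c--> q5
q5 --a--> q1
q1 --a--> q3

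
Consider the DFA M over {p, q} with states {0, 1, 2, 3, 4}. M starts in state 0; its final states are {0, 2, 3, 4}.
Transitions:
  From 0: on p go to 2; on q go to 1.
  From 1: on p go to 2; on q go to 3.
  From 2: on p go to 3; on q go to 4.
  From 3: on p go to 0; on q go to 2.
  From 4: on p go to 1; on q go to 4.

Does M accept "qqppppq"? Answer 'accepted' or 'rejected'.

rejected

0 --q--> 1
1 --q--> 3
3 --p--> 0
0 --p--> 2
2 --p--> 3
3 --p--> 0
0 --q--> 1
End in state 1, which is not an accepting state.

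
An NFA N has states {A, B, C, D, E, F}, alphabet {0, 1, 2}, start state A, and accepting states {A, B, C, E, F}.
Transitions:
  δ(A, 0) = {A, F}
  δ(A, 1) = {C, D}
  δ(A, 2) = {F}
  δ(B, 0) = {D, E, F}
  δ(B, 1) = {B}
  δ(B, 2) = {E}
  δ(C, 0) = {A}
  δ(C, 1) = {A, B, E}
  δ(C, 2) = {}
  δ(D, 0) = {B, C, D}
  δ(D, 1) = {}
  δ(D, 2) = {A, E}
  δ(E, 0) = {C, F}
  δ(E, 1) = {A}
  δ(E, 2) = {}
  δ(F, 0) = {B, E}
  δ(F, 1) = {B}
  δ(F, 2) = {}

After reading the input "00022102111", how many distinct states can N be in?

5

Start: {A}
read 0: {A, F}
read 0: {A, B, E, F}
read 0: {A, B, C, D, E, F}
read 2: {A, E, F}
read 2: {F}
read 1: {B}
read 0: {D, E, F}
read 2: {A, E}
read 1: {A, C, D}
read 1: {A, B, C, D, E}
read 1: {A, B, C, D, E}
Final reachable set {A, B, C, D, E} has 5 states.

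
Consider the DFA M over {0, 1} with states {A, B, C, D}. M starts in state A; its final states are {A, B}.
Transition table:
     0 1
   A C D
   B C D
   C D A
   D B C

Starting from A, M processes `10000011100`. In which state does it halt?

B

A --1--> D
D --0--> B
B --0--> C
C --0--> D
D --0--> B
B --0--> C
C --1--> A
A --1--> D
D --1--> C
C --0--> D
D --0--> B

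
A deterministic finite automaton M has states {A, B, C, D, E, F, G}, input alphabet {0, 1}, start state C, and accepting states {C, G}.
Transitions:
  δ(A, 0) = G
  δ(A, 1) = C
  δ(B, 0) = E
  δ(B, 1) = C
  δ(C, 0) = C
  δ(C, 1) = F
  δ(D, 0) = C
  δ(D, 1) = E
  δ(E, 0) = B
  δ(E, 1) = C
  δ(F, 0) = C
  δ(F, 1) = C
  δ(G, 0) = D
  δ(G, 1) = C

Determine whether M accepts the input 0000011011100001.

C --0--> C
C --0--> C
C --0--> C
C --0--> C
C --0--> C
C --1--> F
F --1--> C
C --0--> C
C --1--> F
F --1--> C
C --1--> F
F --0--> C
C --0--> C
C --0--> C
C --0--> C
C --1--> F
End in state F, which is not an accepting state.

rejected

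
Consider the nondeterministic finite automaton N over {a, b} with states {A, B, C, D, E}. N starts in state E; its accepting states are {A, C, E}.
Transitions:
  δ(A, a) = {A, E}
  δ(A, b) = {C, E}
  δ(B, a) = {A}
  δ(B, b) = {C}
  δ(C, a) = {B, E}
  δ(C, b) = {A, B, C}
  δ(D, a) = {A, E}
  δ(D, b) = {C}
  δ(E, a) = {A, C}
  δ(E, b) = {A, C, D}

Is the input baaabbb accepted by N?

Start: {E}
read b: {A, C, D}
read a: {A, B, E}
read a: {A, C, E}
read a: {A, B, C, E}
read b: {A, B, C, D, E}
read b: {A, B, C, D, E}
read b: {A, B, C, D, E}
Reachable ∩ accepting = {A, C, E} — nonempty.

accepted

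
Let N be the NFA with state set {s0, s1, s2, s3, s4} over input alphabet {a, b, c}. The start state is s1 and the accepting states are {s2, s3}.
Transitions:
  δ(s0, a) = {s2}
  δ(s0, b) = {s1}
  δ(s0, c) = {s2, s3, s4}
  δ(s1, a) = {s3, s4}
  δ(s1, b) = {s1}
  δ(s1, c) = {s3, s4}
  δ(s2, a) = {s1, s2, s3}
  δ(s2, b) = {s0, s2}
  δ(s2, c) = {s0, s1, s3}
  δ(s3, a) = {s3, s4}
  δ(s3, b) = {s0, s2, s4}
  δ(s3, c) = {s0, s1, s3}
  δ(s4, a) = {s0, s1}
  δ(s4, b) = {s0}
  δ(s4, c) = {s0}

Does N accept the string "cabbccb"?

accepted

Start: {s1}
read c: {s3, s4}
read a: {s0, s1, s3, s4}
read b: {s0, s1, s2, s4}
read b: {s0, s1, s2}
read c: {s0, s1, s2, s3, s4}
read c: {s0, s1, s2, s3, s4}
read b: {s0, s1, s2, s4}
Reachable ∩ accepting = {s2} — nonempty.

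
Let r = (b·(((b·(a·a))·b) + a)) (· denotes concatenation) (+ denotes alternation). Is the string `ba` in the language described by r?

Split as b·a: b matches b and (((b·(a·a))·b)+a) matches a.

yes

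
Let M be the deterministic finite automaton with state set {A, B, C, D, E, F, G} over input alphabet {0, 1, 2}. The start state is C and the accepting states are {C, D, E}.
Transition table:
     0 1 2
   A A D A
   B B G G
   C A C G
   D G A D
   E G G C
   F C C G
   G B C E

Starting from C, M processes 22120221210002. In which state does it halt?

C --2--> G
G --2--> E
E --1--> G
G --2--> E
E --0--> G
G --2--> E
E --2--> C
C --1--> C
C --2--> G
G --1--> C
C --0--> A
A --0--> A
A --0--> A
A --2--> A

A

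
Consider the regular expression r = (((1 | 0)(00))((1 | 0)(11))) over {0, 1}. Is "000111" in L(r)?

Split as 000·111: ((1|0)(00)) matches 000 and ((1|0)(11)) matches 111.

yes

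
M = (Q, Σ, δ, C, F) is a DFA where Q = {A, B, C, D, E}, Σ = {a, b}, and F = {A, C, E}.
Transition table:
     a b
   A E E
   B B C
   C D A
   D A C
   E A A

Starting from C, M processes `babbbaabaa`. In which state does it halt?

E

C --b--> A
A --a--> E
E --b--> A
A --b--> E
E --b--> A
A --a--> E
E --a--> A
A --b--> E
E --a--> A
A --a--> E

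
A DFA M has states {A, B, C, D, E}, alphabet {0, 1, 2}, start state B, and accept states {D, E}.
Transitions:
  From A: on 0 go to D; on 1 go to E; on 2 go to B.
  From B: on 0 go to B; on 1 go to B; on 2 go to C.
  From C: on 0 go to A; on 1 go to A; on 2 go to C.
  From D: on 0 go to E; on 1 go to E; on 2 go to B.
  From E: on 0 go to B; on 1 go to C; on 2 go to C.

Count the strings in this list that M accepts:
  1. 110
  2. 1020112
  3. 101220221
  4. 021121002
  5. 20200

0

110: rejected
1020112: rejected
101220221: rejected
021121002: rejected
20200: rejected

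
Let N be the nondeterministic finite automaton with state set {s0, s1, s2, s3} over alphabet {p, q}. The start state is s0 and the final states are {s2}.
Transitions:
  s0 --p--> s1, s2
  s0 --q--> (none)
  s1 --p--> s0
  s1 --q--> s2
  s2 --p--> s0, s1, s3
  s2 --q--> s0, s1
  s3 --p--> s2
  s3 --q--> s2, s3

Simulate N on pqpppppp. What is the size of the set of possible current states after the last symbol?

Start: {s0}
read p: {s1, s2}
read q: {s0, s1, s2}
read p: {s0, s1, s2, s3}
read p: {s0, s1, s2, s3}
read p: {s0, s1, s2, s3}
read p: {s0, s1, s2, s3}
read p: {s0, s1, s2, s3}
read p: {s0, s1, s2, s3}
Final reachable set {s0, s1, s2, s3} has 4 states.

4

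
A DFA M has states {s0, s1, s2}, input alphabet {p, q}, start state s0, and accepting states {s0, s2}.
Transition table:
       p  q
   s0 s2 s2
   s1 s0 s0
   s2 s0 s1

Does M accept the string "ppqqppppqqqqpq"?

s0 --p--> s2
s2 --p--> s0
s0 --q--> s2
s2 --q--> s1
s1 --p--> s0
s0 --p--> s2
s2 --p--> s0
s0 --p--> s2
s2 --q--> s1
s1 --q--> s0
s0 --q--> s2
s2 --q--> s1
s1 --p--> s0
s0 --q--> s2
End in state s2, which is an accepting state.

accepted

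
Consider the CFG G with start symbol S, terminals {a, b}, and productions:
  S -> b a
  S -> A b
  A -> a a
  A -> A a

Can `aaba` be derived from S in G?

no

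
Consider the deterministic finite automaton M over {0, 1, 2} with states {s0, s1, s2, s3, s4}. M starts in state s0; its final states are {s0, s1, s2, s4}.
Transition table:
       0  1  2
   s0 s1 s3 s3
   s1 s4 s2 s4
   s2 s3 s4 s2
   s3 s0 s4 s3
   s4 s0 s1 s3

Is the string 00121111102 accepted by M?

rejected

s0 --0--> s1
s1 --0--> s4
s4 --1--> s1
s1 --2--> s4
s4 --1--> s1
s1 --1--> s2
s2 --1--> s4
s4 --1--> s1
s1 --1--> s2
s2 --0--> s3
s3 --2--> s3
End in state s3, which is not an accepting state.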